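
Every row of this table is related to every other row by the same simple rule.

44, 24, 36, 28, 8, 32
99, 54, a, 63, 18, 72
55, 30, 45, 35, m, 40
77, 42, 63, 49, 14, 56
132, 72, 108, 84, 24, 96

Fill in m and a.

m = 10, a = 81

Each row is a constant multiple of every other row — this is a multiplication table with the headers hidden.
Row 3 is 40/32 = 5/4 times row 1, so its entry in column 5 is 8 × 5/4 = 10.
Row 2 is 72/32 = 9/4 times row 1, so its entry in column 3 is 36 × 9/4 = 81.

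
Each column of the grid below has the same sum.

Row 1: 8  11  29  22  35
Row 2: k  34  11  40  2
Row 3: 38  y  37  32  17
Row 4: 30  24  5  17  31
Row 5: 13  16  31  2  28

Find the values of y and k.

y = 28, k = 24

The complete columns each total 113.
Column 2 is missing 113 − 85 = 28 (since 11 + 34 + 24 + 16 = 85).
Column 1 is missing 113 − 89 = 24 (since 8 + 38 + 30 + 13 = 89).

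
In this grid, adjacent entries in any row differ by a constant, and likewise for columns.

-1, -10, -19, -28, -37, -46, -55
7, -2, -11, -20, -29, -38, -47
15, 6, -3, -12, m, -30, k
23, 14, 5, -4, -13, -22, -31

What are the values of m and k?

Along each row the entries change by -9 per step; down each column they change by 8.
Row 3: from 15 at column 1, stepping by -9 to column 5 gives -21.
Row 3: from 15 at column 1, stepping by -9 to column 7 gives -39.

m = -21, k = -39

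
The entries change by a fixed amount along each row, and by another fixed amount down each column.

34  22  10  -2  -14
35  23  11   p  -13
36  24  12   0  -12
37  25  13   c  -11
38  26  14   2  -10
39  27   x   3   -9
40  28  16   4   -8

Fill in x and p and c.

x = 15, p = -1, c = 1

Along each row the entries change by -12 per step; down each column they change by 1.
Row 6: from 39 at column 1, stepping by -12 to column 3 gives 15.
Row 2: from 35 at column 1, stepping by -12 to column 4 gives -1.
Row 4: from 37 at column 1, stepping by -12 to column 4 gives 1.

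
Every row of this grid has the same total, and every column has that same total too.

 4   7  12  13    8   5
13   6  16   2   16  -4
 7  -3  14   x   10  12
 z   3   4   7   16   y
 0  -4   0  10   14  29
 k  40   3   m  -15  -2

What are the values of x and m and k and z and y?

x = 9, m = 8, k = 15, z = 10, y = 9

Rows 1 and 2 both sum to 49, so that's the common total.
Row 3 has 7 − 3 + 14 + 10 + 12 = 40; the blank must be 49 − 40 = 9.
Column 4 has 13 + 2 + 9 + 7 + 10 = 41; the blank must be 49 − 41 = 8.
Row 6 has 40 + 3 + 8 − 15 − 2 = 34; the blank must be 49 − 34 = 15.
Column 1 has 4 + 13 + 7 + 0 + 15 = 39; the blank must be 49 − 39 = 10.
Row 4 has 10 + 3 + 4 + 7 + 16 = 40; the blank must be 49 − 40 = 9.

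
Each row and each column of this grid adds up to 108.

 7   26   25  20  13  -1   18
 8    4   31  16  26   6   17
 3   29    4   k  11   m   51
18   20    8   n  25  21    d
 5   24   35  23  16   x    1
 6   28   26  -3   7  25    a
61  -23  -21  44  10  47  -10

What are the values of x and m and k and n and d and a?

Row 5: 5 + 24 + 35 + 23 + 16 + 1 = 104, so its missing entry is 108 − 104 = 4.
Row 6: 6 + 28 + 26 − 3 + 7 + 25 = 89, so its missing entry is 108 − 89 = 19.
Column 7: 18 + 17 + 51 + 1 + 19 − 10 = 96, so its missing entry is 108 − 96 = 12.
Row 4: 18 + 20 + 8 + 25 + 21 + 12 = 104, so its missing entry is 108 − 104 = 4.
Column 4: 20 + 16 + 4 + 23 − 3 + 44 = 104, so its missing entry is 108 − 104 = 4.
Row 3: 3 + 29 + 4 + 4 + 11 + 51 = 102, so its missing entry is 108 − 102 = 6.

x = 4, m = 6, k = 4, n = 4, d = 12, a = 19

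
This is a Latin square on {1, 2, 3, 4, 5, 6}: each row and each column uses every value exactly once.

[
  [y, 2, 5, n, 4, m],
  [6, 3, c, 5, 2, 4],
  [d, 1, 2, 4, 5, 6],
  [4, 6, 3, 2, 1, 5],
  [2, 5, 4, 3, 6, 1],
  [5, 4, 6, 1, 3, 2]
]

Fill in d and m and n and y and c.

At (row 2, col 3): row 2 already has {2, 3, 4, 5, 6}, so the value is 1.
At (row 1, col 4): column 4 already has {1, 2, 3, 4, 5}, so the value is 6.
Cell (3,1): row 3 already has {1, 2, 4, 5, 6} → 3.
At (row 1, col 1): column 1 already has {2, 3, 4, 5, 6}, so the value is 1.
Cell (1,6): row 1 already has {1, 2, 4, 5, 6} → 3.

d = 3, m = 3, n = 6, y = 1, c = 1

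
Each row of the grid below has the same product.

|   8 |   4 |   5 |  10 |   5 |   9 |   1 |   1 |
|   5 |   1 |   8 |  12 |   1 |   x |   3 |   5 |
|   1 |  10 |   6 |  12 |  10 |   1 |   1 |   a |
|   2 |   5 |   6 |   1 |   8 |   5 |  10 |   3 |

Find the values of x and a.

Rows 1 and 4 each multiply to 72000, so every row has product 72000.
Row 2: 5×1×8×12×1×3×5 = 7200, so the missing entry is 72000 ÷ 7200 = 10.
Row 3: 1×10×6×12×10×1×1 = 7200, so the missing entry is 72000 ÷ 7200 = 10.

x = 10, a = 10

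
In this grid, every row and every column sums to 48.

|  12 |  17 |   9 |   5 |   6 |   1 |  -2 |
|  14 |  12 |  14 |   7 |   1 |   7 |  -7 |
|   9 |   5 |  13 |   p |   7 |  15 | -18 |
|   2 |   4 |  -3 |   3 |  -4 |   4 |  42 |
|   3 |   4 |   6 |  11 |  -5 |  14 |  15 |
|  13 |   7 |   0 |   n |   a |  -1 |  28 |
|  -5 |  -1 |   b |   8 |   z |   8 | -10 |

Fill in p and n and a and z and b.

p = 17, n = -3, a = 4, z = 39, b = 9

The known cells in column 3 total 39, leaving 48 − 39 = 9 for the blank.
The known cells in row 7 total 9, leaving 48 − 9 = 39 for the blank.
The known cells in column 5 total 44, leaving 48 − 44 = 4 for the blank.
The known cells in row 3 total 31, leaving 48 − 31 = 17 for the blank.
The known cells in row 6 total 51, leaving 48 − 51 = -3 for the blank.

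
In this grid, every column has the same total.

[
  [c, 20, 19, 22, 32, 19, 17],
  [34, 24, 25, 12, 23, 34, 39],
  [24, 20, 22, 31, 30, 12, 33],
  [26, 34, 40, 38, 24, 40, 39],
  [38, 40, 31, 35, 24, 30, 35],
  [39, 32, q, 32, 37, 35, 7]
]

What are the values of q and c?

q = 33, c = 9

Column 2 sums to 170 and so does column 4; that's the common total.
In column 3 the known cells total 137, leaving 170 − 137 = 33.
In column 1 the known cells total 161, leaving 170 − 161 = 9.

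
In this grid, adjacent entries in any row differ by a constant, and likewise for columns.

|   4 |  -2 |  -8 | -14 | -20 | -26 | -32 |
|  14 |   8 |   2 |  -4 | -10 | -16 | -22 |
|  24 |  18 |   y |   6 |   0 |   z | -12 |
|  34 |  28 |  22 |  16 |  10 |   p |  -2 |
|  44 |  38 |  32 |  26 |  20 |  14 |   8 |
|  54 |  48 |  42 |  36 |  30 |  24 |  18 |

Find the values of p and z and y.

p = 4, z = -6, y = 12

Along each row the entries change by -6 per step; down each column they change by 10.
Row 4: from 34 at column 1, stepping by -6 to column 6 gives 4.
Row 3: from 24 at column 1, stepping by -6 to column 6 gives -6.
Row 3: from 24 at column 1, stepping by -6 to column 3 gives 12.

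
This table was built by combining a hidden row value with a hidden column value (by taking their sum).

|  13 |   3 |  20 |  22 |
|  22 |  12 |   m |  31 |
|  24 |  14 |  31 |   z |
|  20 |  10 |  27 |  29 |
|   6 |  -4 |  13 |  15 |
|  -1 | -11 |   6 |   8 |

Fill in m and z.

The difference between any two rows is the same in every column — this is an addition table with the headers hidden.
Row 2 minus row 1 is 22 − 13 = 9, so its entry in column 3 is 20 + 9 = 29.
Row 3 minus row 1 is 24 − 13 = 11, so its entry in column 4 is 22 + 11 = 33.

m = 29, z = 33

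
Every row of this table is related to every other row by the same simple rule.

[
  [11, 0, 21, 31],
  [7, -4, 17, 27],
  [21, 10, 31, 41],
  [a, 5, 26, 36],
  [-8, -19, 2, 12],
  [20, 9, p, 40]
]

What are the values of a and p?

a = 16, p = 30

The difference between any two rows is the same in every column — this is an addition table with the headers hidden.
Row 4 minus row 1 is 5 − 0 = 5, so its entry in column 1 is 11 + 5 = 16.
Row 6 minus row 1 is 9 − 0 = 9, so its entry in column 3 is 21 + 9 = 30.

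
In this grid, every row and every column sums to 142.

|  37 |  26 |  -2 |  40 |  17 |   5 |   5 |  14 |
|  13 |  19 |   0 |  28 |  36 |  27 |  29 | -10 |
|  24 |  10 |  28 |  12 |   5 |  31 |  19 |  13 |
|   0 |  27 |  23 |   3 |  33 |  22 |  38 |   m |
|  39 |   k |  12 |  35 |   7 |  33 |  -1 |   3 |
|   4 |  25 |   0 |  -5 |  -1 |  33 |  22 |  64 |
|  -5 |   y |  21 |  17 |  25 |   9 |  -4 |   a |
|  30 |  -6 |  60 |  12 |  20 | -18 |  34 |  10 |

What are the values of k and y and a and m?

The known cells in row 4 total 146, leaving 142 − 146 = -4 for the blank.
The known cells in row 5 total 128, leaving 142 − 128 = 14 for the blank.
The known cells in column 2 total 115, leaving 142 − 115 = 27 for the blank.
The known cells in row 7 total 90, leaving 142 − 90 = 52 for the blank.

k = 14, y = 27, a = 52, m = -4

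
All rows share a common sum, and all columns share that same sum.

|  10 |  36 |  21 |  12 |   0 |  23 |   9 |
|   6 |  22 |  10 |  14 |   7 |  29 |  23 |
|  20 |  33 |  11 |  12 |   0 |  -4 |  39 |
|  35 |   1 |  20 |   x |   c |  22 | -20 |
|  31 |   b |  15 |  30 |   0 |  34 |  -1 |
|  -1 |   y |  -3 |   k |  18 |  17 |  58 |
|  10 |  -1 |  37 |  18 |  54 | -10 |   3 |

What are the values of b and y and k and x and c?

b = 2, y = 18, k = 4, x = 21, c = 32

Rows 1 and 2 both sum to 111, so that's the common total.
The known cells in column 5 total 79, leaving 111 − 79 = 32 for the blank.
The known cells in row 4 total 90, leaving 111 − 90 = 21 for the blank.
The known cells in column 4 total 107, leaving 111 − 107 = 4 for the blank.
The known cells in row 6 total 93, leaving 111 − 93 = 18 for the blank.
The known cells in row 5 total 109, leaving 111 − 109 = 2 for the blank.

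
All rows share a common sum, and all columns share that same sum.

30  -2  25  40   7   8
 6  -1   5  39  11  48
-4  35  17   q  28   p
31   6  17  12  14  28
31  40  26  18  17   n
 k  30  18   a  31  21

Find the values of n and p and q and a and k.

Rows 1 and 2 both sum to 108, so that's the common total.
Row 5 has 31 + 40 + 26 + 18 + 17 = 132; the blank must be 108 − 132 = -24.
Column 1 has 30 + 6 − 4 + 31 + 31 = 94; the blank must be 108 − 94 = 14.
Row 6 has 14 + 30 + 18 + 31 + 21 = 114; the blank must be 108 − 114 = -6.
Column 4 has 40 + 39 + 12 + 18 − 6 = 103; the blank must be 108 − 103 = 5.
Row 3 has -4 + 35 + 17 + 5 + 28 = 81; the blank must be 108 − 81 = 27.

n = -24, p = 27, q = 5, a = -6, k = 14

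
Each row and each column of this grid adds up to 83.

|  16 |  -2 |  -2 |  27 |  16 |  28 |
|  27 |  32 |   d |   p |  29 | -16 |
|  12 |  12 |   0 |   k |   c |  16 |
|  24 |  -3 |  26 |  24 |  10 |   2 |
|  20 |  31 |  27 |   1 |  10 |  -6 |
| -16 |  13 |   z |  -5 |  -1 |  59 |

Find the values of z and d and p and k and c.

Column 5: 16 + 29 + 10 + 10 − 1 = 64, so its missing entry is 83 − 64 = 19.
Row 3: 12 + 12 + 0 + 19 + 16 = 59, so its missing entry is 83 − 59 = 24.
Column 4: 27 + 24 + 24 + 1 − 5 = 71, so its missing entry is 83 − 71 = 12.
Row 2: 27 + 32 + 12 + 29 − 16 = 84, so its missing entry is 83 − 84 = -1.
Row 6: -16 + 13 − 5 − 1 + 59 = 50, so its missing entry is 83 − 50 = 33.

z = 33, d = -1, p = 12, k = 24, c = 19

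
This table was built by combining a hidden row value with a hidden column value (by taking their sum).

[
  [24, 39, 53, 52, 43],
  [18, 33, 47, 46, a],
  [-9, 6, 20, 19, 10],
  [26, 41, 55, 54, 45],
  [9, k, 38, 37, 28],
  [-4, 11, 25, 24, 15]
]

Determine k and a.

k = 24, a = 37

The difference between any two rows is the same in every column — this is an addition table with the headers hidden.
Row 5 minus row 1 is 38 − 53 = -15, so its entry in column 2 is 39 + (-15) = 24.
Row 2 minus row 1 is 47 − 53 = -6, so its entry in column 5 is 43 + (-6) = 37.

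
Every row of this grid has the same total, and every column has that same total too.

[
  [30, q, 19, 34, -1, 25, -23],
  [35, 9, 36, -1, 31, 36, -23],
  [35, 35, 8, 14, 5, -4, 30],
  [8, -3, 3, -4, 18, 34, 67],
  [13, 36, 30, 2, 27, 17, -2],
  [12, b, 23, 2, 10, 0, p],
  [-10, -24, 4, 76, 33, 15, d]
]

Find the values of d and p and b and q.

Rows 2 and 3 both sum to 123, so that's the common total.
Row 7 has -10 − 24 + 4 + 76 + 33 + 15 = 94; the blank must be 123 − 94 = 29.
Column 7 has -23 − 23 + 30 + 67 − 2 + 29 = 78; the blank must be 123 − 78 = 45.
Row 6 has 12 + 23 + 2 + 10 + 0 + 45 = 92; the blank must be 123 − 92 = 31.
Row 1 has 30 + 19 + 34 − 1 + 25 − 23 = 84; the blank must be 123 − 84 = 39.

d = 29, p = 45, b = 31, q = 39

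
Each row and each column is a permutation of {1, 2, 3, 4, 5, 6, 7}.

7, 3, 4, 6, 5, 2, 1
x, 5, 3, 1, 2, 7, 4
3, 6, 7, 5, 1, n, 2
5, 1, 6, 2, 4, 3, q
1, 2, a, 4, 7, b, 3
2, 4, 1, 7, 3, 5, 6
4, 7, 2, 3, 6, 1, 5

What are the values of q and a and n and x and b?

At (row 5, col 3): column 3 already has {1, 2, 3, 4, 6, 7}, so the value is 5.
Cell (5,6): row 5 already has {1, 2, 3, 4, 5, 7} → 6.
For row 4, column 7: row 4 already has {1, 2, 3, 4, 5, 6}; that leaves 7.
At (row 2, col 1): row 2 already has {1, 2, 3, 4, 5, 7}, so the value is 6.
For row 3, column 6: row 3 already has {1, 2, 3, 5, 6, 7}; that leaves 4.

q = 7, a = 5, n = 4, x = 6, b = 6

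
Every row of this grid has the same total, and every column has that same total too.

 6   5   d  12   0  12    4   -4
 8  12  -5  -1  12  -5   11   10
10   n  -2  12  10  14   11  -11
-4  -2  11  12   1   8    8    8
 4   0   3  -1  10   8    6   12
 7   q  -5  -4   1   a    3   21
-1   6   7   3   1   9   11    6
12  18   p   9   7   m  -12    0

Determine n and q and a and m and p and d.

n = -2, q = 5, a = 14, m = -18, p = 26, d = 7

Rows 2 and 4 both sum to 42, so that's the common total.
Row 3: 10 − 2 + 12 + 10 + 14 + 11 − 11 = 44, so its missing entry is 42 − 44 = -2.
Column 2: 5 + 12 − 2 − 2 + 0 + 6 + 18 = 37, so its missing entry is 42 − 37 = 5.
Row 6: 7 + 5 − 5 − 4 + 1 + 3 + 21 = 28, so its missing entry is 42 − 28 = 14.
Row 1: 6 + 5 + 12 + 0 + 12 + 4 − 4 = 35, so its missing entry is 42 − 35 = 7.
Column 3: 7 − 5 − 2 + 11 + 3 − 5 + 7 = 16, so its missing entry is 42 − 16 = 26.
Row 8: 12 + 18 + 26 + 9 + 7 − 12 + 0 = 60, so its missing entry is 42 − 60 = -18.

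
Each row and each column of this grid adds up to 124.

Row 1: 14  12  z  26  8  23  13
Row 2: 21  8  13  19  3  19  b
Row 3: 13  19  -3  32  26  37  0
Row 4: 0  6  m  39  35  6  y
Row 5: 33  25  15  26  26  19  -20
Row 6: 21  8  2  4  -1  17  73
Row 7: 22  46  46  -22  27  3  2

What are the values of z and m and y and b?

z = 28, m = 23, y = 15, b = 41

Row 2 has 21 + 8 + 13 + 19 + 3 + 19 = 83; the blank must be 124 − 83 = 41.
Row 1 has 14 + 12 + 26 + 8 + 23 + 13 = 96; the blank must be 124 − 96 = 28.
Column 3 has 28 + 13 − 3 + 15 + 2 + 46 = 101; the blank must be 124 − 101 = 23.
Row 4 has 0 + 6 + 23 + 39 + 35 + 6 = 109; the blank must be 124 − 109 = 15.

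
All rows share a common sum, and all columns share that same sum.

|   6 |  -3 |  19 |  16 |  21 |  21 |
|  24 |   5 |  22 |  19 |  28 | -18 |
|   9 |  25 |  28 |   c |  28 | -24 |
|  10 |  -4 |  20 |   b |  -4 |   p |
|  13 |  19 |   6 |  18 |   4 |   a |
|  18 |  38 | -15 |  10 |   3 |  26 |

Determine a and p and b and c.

a = 20, p = 55, b = 3, c = 14

Rows 1 and 2 both sum to 80, so that's the common total.
The known cells in row 3 total 66, leaving 80 − 66 = 14 for the blank.
The known cells in row 5 total 60, leaving 80 − 60 = 20 for the blank.
The known cells in column 4 total 77, leaving 80 − 77 = 3 for the blank.
The known cells in row 4 total 25, leaving 80 − 25 = 55 for the blank.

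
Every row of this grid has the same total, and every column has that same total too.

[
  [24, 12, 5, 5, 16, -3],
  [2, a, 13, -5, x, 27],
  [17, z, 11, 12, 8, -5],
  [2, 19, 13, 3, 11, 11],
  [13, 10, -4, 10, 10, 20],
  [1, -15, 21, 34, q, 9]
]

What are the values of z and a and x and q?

Rows 1 and 4 both sum to 59, so that's the common total.
Row 6: 1 − 15 + 21 + 34 + 9 = 50, so its missing entry is 59 − 50 = 9.
Row 3: 17 + 11 + 12 + 8 − 5 = 43, so its missing entry is 59 − 43 = 16.
Column 2: 12 + 16 + 19 + 10 − 15 = 42, so its missing entry is 59 − 42 = 17.
Row 2: 2 + 17 + 13 − 5 + 27 = 54, so its missing entry is 59 − 54 = 5.

z = 16, a = 17, x = 5, q = 9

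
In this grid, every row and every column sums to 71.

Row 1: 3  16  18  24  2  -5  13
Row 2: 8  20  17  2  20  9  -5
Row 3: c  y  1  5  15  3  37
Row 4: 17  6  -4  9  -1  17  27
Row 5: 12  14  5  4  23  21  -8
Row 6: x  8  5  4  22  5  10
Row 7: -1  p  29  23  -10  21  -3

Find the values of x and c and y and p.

Row 7 has -1 + 29 + 23 − 10 + 21 − 3 = 59; the blank must be 71 − 59 = 12.
Row 6 has 8 + 5 + 4 + 22 + 5 + 10 = 54; the blank must be 71 − 54 = 17.
Column 1 has 3 + 8 + 17 + 12 + 17 − 1 = 56; the blank must be 71 − 56 = 15.
Row 3 has 15 + 1 + 5 + 15 + 3 + 37 = 76; the blank must be 71 − 76 = -5.

x = 17, c = 15, y = -5, p = 12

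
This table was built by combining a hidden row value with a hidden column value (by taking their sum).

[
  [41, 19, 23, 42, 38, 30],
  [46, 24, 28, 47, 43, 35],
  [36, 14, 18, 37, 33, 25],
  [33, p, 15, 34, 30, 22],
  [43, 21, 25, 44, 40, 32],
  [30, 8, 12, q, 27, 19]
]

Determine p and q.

p = 11, q = 31

The difference between any two rows is the same in every column — this is an addition table with the headers hidden.
Row 4 minus row 1 is 30 − 38 = -8, so its entry in column 2 is 19 + (-8) = 11.
Row 6 minus row 1 is 27 − 38 = -11, so its entry in column 4 is 42 + (-11) = 31.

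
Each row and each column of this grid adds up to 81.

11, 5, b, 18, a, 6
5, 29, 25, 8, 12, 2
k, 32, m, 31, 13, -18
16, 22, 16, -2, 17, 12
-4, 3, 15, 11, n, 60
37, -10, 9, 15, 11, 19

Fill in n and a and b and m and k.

Row 5 has -4 + 3 + 15 + 11 + 60 = 85; the blank must be 81 − 85 = -4.
Column 5 has 12 + 13 + 17 − 4 + 11 = 49; the blank must be 81 − 49 = 32.
Column 1 has 11 + 5 + 16 − 4 + 37 = 65; the blank must be 81 − 65 = 16.
Row 1 has 11 + 5 + 18 + 32 + 6 = 72; the blank must be 81 − 72 = 9.
Row 3 has 16 + 32 + 31 + 13 − 18 = 74; the blank must be 81 − 74 = 7.

n = -4, a = 32, b = 9, m = 7, k = 16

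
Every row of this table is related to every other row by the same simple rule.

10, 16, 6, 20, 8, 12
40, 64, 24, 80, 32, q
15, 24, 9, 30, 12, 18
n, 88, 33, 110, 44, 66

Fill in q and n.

q = 48, n = 55

Each row is a constant multiple of every other row — this is a multiplication table with the headers hidden.
Row 2 is 80/20 = 4/1 times row 1, so its entry in column 6 is 12 × 4/1 = 48.
Row 4 is 110/20 = 11/2 times row 1, so its entry in column 1 is 10 × 11/2 = 55.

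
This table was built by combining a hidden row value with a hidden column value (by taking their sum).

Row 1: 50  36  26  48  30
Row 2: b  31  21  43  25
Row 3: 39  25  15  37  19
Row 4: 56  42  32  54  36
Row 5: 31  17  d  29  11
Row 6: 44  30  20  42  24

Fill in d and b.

d = 7, b = 45

The difference between any two rows is the same in every column — this is an addition table with the headers hidden.
Row 5 minus row 1 is 11 − 30 = -19, so its entry in column 3 is 26 + (-19) = 7.
Row 2 minus row 1 is 25 − 30 = -5, so its entry in column 1 is 50 + (-5) = 45.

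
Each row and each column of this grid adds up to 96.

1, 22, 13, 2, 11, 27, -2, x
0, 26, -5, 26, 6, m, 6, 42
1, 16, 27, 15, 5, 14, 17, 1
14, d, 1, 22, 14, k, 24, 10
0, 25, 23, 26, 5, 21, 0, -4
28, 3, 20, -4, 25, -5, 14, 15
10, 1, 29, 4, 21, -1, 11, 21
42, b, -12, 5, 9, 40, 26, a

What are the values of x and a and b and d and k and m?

Row 1 has 1 + 22 + 13 + 2 + 11 + 27 − 2 = 74; the blank must be 96 − 74 = 22.
Column 8 has 22 + 42 + 1 + 10 − 4 + 15 + 21 = 107; the blank must be 96 − 107 = -11.
Row 8 has 42 − 12 + 5 + 9 + 40 + 26 − 11 = 99; the blank must be 96 − 99 = -3.
Row 2 has 0 + 26 − 5 + 26 + 6 + 6 + 42 = 101; the blank must be 96 − 101 = -5.
Column 2 has 22 + 26 + 16 + 25 + 3 + 1 − 3 = 90; the blank must be 96 − 90 = 6.
Row 4 has 14 + 6 + 1 + 22 + 14 + 24 + 10 = 91; the blank must be 96 − 91 = 5.

x = 22, a = -11, b = -3, d = 6, k = 5, m = -5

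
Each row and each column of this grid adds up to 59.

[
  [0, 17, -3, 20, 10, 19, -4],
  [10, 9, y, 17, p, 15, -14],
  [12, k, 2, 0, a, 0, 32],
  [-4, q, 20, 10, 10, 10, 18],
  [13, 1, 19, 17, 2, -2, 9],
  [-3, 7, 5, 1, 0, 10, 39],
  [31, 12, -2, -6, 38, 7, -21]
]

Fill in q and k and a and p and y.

q = -5, k = 18, a = -5, p = 4, y = 18

The known cells in column 3 total 41, leaving 59 − 41 = 18 for the blank.
The known cells in row 4 total 64, leaving 59 − 64 = -5 for the blank.
The known cells in column 2 total 41, leaving 59 − 41 = 18 for the blank.
The known cells in row 3 total 64, leaving 59 − 64 = -5 for the blank.
The known cells in row 2 total 55, leaving 59 − 55 = 4 for the blank.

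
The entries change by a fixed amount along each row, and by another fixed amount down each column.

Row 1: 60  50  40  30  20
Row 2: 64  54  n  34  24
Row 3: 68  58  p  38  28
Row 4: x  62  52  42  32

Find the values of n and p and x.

Along each row the entries change by -10 per step; down each column they change by 4.
Row 2: from 64 at column 1, stepping by -10 to column 3 gives 44.
Row 3: from 68 at column 1, stepping by -10 to column 3 gives 48.
Row 4: from 62 at column 2, stepping by -10 to column 1 gives 72.

n = 44, p = 48, x = 72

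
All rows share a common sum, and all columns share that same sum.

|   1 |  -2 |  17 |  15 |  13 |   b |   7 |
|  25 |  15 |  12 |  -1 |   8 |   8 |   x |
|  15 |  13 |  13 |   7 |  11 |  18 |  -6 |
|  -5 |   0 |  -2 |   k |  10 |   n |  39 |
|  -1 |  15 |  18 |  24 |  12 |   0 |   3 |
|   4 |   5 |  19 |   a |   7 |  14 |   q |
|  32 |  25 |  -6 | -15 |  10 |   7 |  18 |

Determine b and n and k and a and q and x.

b = 20, n = 4, k = 25, a = 16, q = 6, x = 4

Rows 3 and 5 both sum to 71, so that's the common total.
Row 1 has 1 − 2 + 17 + 15 + 13 + 7 = 51; the blank must be 71 − 51 = 20.
Row 2 has 25 + 15 + 12 − 1 + 8 + 8 = 67; the blank must be 71 − 67 = 4.
Column 7 has 7 + 4 − 6 + 39 + 3 + 18 = 65; the blank must be 71 − 65 = 6.
Row 6 has 4 + 5 + 19 + 7 + 14 + 6 = 55; the blank must be 71 − 55 = 16.
Column 4 has 15 − 1 + 7 + 24 + 16 − 15 = 46; the blank must be 71 − 46 = 25.
Row 4 has -5 + 0 − 2 + 25 + 10 + 39 = 67; the blank must be 71 − 67 = 4.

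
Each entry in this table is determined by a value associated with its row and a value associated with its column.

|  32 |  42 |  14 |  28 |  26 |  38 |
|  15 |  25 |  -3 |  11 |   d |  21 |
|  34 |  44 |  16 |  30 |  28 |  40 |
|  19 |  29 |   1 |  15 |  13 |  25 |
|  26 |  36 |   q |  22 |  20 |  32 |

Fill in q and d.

The difference between any two rows is the same in every column — this is an addition table with the headers hidden.
Row 5 minus row 1 is 22 − 28 = -6, so its entry in column 3 is 14 + (-6) = 8.
Row 2 minus row 1 is 11 − 28 = -17, so its entry in column 5 is 26 + (-17) = 9.

q = 8, d = 9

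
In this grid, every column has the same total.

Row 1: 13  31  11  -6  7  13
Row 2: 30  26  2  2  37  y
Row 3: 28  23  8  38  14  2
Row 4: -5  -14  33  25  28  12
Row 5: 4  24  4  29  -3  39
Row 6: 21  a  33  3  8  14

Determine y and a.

Column 1 sums to 91 and so does column 4; that's the common total.
In column 6 the known cells total 80, leaving 91 − 80 = 11.
In column 2 the known cells total 90, leaving 91 − 90 = 1.

y = 11, a = 1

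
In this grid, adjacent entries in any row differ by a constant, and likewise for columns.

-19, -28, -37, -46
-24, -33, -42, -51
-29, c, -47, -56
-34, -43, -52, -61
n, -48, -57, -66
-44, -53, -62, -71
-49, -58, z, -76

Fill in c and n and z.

c = -38, n = -39, z = -67

Along each row the entries change by -9 per step; down each column they change by -5.
Row 3: from -29 at column 1, stepping by -9 to column 2 gives -38.
Row 5: from -48 at column 2, stepping by -9 to column 1 gives -39.
Row 7: from -49 at column 1, stepping by -9 to column 3 gives -67.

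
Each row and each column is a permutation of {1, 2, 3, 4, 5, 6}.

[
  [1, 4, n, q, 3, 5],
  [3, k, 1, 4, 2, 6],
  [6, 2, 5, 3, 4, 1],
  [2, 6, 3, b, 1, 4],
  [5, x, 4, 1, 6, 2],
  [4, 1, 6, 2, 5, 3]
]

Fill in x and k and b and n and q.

For row 2, column 2: row 2 already has {1, 2, 3, 4, 6}; that leaves 5.
At (row 1, col 3): column 3 already has {1, 3, 4, 5, 6}, so the value is 2.
Cell (1,4): row 1 already has {1, 2, 3, 4, 5} → 6.
Cell (4,4): row 4 already has {1, 2, 3, 4, 6} → 5.
For row 5, column 2: row 5 already has {1, 2, 4, 5, 6}; that leaves 3.

x = 3, k = 5, b = 5, n = 2, q = 6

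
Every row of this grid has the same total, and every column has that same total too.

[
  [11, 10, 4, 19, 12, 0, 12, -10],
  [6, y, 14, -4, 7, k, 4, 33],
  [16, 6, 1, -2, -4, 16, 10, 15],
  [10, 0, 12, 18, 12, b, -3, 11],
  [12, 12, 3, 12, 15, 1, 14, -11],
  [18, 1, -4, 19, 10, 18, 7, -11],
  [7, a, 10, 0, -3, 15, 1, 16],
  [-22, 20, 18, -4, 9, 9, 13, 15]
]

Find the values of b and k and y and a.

Rows 1 and 3 both sum to 58, so that's the common total.
The known cells in row 7 total 46, leaving 58 − 46 = 12 for the blank.
The known cells in column 2 total 61, leaving 58 − 61 = -3 for the blank.
The known cells in row 4 total 60, leaving 58 − 60 = -2 for the blank.
The known cells in row 2 total 57, leaving 58 − 57 = 1 for the blank.

b = -2, k = 1, y = -3, a = 12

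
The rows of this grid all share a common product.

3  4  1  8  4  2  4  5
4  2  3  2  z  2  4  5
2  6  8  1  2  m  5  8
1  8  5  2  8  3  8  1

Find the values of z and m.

z = 8, m = 2

Rows 1 and 4 each multiply to 15360, so every row has product 15360.
Row 2: 4×2×3×2×2×4×5 = 1920, so the missing entry is 15360 ÷ 1920 = 8.
Row 3: 2×6×8×1×2×5×8 = 7680, so the missing entry is 15360 ÷ 7680 = 2.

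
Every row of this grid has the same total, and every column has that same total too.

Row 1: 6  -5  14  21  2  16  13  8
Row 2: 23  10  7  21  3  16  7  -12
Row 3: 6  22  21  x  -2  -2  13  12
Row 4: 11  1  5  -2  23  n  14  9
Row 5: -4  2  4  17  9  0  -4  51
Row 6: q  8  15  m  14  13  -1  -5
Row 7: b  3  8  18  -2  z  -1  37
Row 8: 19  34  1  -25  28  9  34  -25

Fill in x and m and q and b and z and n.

x = 5, m = 20, q = 11, b = 3, z = 9, n = 14

Rows 1 and 2 both sum to 75, so that's the common total.
The known cells in row 3 total 70, leaving 75 − 70 = 5 for the blank.
The known cells in column 4 total 55, leaving 75 − 55 = 20 for the blank.
The known cells in row 6 total 64, leaving 75 − 64 = 11 for the blank.
The known cells in column 1 total 72, leaving 75 − 72 = 3 for the blank.
The known cells in row 7 total 66, leaving 75 − 66 = 9 for the blank.
The known cells in row 4 total 61, leaving 75 − 61 = 14 for the blank.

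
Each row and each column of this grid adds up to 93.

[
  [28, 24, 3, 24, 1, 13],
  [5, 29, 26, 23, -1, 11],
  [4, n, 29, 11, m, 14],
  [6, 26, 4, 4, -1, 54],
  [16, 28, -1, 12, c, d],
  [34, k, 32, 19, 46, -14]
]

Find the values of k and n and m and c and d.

The known cells in row 6 total 117, leaving 93 − 117 = -24 for the blank.
The known cells in column 2 total 83, leaving 93 − 83 = 10 for the blank.
The known cells in row 3 total 68, leaving 93 − 68 = 25 for the blank.
The known cells in column 5 total 70, leaving 93 − 70 = 23 for the blank.
The known cells in row 5 total 78, leaving 93 − 78 = 15 for the blank.

k = -24, n = 10, m = 25, c = 23, d = 15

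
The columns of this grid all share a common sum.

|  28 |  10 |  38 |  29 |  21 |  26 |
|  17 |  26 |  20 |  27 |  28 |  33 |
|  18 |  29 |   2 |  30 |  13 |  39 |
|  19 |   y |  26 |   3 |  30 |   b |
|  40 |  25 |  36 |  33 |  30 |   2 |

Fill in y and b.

Columns 3 and 4 both add up to 122, so every column sums to 122.
Column 2: 10 + 26 + 29 + 25 = 90, so the missing entry is 122 − 90 = 32.
Column 6: 26 + 33 + 39 + 2 = 100, so the missing entry is 122 − 100 = 22.

y = 32, b = 22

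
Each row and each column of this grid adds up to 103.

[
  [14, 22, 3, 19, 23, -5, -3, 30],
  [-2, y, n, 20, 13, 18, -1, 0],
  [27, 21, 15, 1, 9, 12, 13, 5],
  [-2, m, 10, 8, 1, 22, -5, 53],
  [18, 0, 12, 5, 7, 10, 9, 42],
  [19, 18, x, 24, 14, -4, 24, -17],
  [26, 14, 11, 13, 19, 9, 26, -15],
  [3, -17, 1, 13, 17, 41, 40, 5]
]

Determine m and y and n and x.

The known cells in row 4 total 87, leaving 103 − 87 = 16 for the blank.
The known cells in column 2 total 74, leaving 103 − 74 = 29 for the blank.
The known cells in row 2 total 77, leaving 103 − 77 = 26 for the blank.
The known cells in row 6 total 78, leaving 103 − 78 = 25 for the blank.

m = 16, y = 29, n = 26, x = 25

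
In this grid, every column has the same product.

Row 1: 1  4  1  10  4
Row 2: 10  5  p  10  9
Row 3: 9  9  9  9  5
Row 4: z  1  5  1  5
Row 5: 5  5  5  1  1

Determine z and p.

Columns 4 and 5 each multiply to 900, so every column has product 900.
Column 1: 1×10×9×5 = 450, so the missing entry is 900 ÷ 450 = 2.
Column 3: 1×9×5×5 = 225, so the missing entry is 900 ÷ 225 = 4.

z = 2, p = 4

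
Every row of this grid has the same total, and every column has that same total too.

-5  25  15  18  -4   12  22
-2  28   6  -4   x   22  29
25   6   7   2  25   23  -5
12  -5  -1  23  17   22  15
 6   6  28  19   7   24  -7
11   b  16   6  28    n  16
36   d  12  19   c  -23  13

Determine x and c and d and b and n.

x = 4, c = 6, d = 20, b = 3, n = 3

Rows 1 and 3 both sum to 83, so that's the common total.
The known cells in column 6 total 80, leaving 83 − 80 = 3 for the blank.
The known cells in row 6 total 80, leaving 83 − 80 = 3 for the blank.
The known cells in column 2 total 63, leaving 83 − 63 = 20 for the blank.
The known cells in row 7 total 77, leaving 83 − 77 = 6 for the blank.
The known cells in row 2 total 79, leaving 83 − 79 = 4 for the blank.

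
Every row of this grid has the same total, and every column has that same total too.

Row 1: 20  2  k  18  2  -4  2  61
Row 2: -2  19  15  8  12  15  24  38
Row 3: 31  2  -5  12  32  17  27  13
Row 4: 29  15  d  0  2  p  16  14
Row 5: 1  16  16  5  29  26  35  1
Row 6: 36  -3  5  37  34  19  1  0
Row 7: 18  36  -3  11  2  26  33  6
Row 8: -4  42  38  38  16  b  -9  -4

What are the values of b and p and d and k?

b = 12, p = 18, d = 35, k = 28

Rows 2 and 3 both sum to 129, so that's the common total.
Row 8: -4 + 42 + 38 + 38 + 16 − 9 − 4 = 117, so its missing entry is 129 − 117 = 12.
Column 6: -4 + 15 + 17 + 26 + 19 + 26 + 12 = 111, so its missing entry is 129 − 111 = 18.
Row 4: 29 + 15 + 0 + 2 + 18 + 16 + 14 = 94, so its missing entry is 129 − 94 = 35.
Row 1: 20 + 2 + 18 + 2 − 4 + 2 + 61 = 101, so its missing entry is 129 − 101 = 28.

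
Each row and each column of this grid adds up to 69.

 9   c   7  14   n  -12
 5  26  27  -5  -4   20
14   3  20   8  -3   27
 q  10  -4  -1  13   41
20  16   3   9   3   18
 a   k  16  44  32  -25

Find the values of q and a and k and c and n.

The known cells in column 5 total 41, leaving 69 − 41 = 28 for the blank.
The known cells in row 1 total 46, leaving 69 − 46 = 23 for the blank.
The known cells in column 2 total 78, leaving 69 − 78 = -9 for the blank.
The known cells in row 4 total 59, leaving 69 − 59 = 10 for the blank.
The known cells in row 6 total 58, leaving 69 − 58 = 11 for the blank.

q = 10, a = 11, k = -9, c = 23, n = 28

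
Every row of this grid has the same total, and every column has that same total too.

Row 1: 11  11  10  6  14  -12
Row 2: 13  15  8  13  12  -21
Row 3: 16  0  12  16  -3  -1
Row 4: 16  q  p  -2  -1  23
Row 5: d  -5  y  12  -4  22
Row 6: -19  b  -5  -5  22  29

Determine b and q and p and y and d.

b = 18, q = 1, p = 3, y = 12, d = 3

Rows 1 and 2 both sum to 40, so that's the common total.
Column 1 has 11 + 13 + 16 + 16 − 19 = 37; the blank must be 40 − 37 = 3.
Row 6 has -19 − 5 − 5 + 22 + 29 = 22; the blank must be 40 − 22 = 18.
Column 2 has 11 + 15 + 0 − 5 + 18 = 39; the blank must be 40 − 39 = 1.
Row 5 has 3 − 5 + 12 − 4 + 22 = 28; the blank must be 40 − 28 = 12.
Row 4 has 16 + 1 − 2 − 1 + 23 = 37; the blank must be 40 − 37 = 3.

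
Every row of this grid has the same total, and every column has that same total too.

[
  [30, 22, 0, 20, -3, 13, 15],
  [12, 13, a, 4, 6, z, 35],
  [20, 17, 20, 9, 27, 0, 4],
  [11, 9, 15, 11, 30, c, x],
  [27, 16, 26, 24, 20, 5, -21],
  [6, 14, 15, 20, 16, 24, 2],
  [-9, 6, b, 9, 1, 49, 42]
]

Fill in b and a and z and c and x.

Rows 1 and 3 both sum to 97, so that's the common total.
The known cells in row 7 total 98, leaving 97 − 98 = -1 for the blank.
The known cells in column 3 total 75, leaving 97 − 75 = 22 for the blank.
The known cells in row 2 total 92, leaving 97 − 92 = 5 for the blank.
The known cells in column 7 total 77, leaving 97 − 77 = 20 for the blank.
The known cells in row 4 total 96, leaving 97 − 96 = 1 for the blank.

b = -1, a = 22, z = 5, c = 1, x = 20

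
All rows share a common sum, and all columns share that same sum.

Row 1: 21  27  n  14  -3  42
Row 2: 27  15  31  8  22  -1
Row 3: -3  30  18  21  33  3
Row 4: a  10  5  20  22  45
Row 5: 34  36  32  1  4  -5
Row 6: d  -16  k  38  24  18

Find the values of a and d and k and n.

Rows 2 and 3 both sum to 102, so that's the common total.
The known cells in row 1 total 101, leaving 102 − 101 = 1 for the blank.
The known cells in column 3 total 87, leaving 102 − 87 = 15 for the blank.
The known cells in row 6 total 79, leaving 102 − 79 = 23 for the blank.
The known cells in row 4 total 102, leaving 102 − 102 = 0 for the blank.

a = 0, d = 23, k = 15, n = 1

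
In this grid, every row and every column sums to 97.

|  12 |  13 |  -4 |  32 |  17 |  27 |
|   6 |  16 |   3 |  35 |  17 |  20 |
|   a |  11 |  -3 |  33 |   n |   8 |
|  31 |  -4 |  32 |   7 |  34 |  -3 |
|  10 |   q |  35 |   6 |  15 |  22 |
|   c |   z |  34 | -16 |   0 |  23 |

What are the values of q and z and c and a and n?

q = 9, z = 52, c = 4, a = 34, n = 14

Column 5 has 17 + 17 + 34 + 15 + 0 = 83; the blank must be 97 − 83 = 14.
Row 3 has 11 − 3 + 33 + 14 + 8 = 63; the blank must be 97 − 63 = 34.
Column 1 has 12 + 6 + 34 + 31 + 10 = 93; the blank must be 97 − 93 = 4.
Row 6 has 4 + 34 − 16 + 0 + 23 = 45; the blank must be 97 − 45 = 52.
Row 5 has 10 + 35 + 6 + 15 + 22 = 88; the blank must be 97 − 88 = 9.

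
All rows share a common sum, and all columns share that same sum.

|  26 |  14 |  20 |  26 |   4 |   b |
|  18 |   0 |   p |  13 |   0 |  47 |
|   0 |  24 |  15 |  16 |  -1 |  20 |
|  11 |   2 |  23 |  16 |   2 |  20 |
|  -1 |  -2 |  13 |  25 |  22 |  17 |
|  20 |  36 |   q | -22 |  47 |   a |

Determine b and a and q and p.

Rows 3 and 4 both sum to 74, so that's the common total.
Row 2 has 18 + 0 + 13 + 0 + 47 = 78; the blank must be 74 − 78 = -4.
Row 1 has 26 + 14 + 20 + 26 + 4 = 90; the blank must be 74 − 90 = -16.
Column 6 has -16 + 47 + 20 + 20 + 17 = 88; the blank must be 74 − 88 = -14.
Row 6 has 20 + 36 − 22 + 47 − 14 = 67; the blank must be 74 − 67 = 7.

b = -16, a = -14, q = 7, p = -4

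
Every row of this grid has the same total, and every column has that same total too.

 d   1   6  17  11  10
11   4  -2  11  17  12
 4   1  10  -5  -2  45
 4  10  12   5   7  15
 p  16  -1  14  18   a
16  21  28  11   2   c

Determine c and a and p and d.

c = -25, a = -4, p = 10, d = 8

Rows 2 and 3 both sum to 53, so that's the common total.
Row 6 has 16 + 21 + 28 + 11 + 2 = 78; the blank must be 53 − 78 = -25.
Column 6 has 10 + 12 + 45 + 15 − 25 = 57; the blank must be 53 − 57 = -4.
Row 5 has 16 − 1 + 14 + 18 − 4 = 43; the blank must be 53 − 43 = 10.
Row 1 has 1 + 6 + 17 + 11 + 10 = 45; the blank must be 53 − 45 = 8.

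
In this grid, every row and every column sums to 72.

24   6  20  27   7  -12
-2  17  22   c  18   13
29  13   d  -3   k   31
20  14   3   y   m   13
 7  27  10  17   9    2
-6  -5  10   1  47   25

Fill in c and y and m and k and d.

Column 3: 20 + 22 + 3 + 10 + 10 = 65, so its missing entry is 72 − 65 = 7.
Row 3: 29 + 13 + 7 − 3 + 31 = 77, so its missing entry is 72 − 77 = -5.
Column 5: 7 + 18 − 5 + 9 + 47 = 76, so its missing entry is 72 − 76 = -4.
Row 4: 20 + 14 + 3 − 4 + 13 = 46, so its missing entry is 72 − 46 = 26.
Row 2: -2 + 17 + 22 + 18 + 13 = 68, so its missing entry is 72 − 68 = 4.

c = 4, y = 26, m = -4, k = -5, d = 7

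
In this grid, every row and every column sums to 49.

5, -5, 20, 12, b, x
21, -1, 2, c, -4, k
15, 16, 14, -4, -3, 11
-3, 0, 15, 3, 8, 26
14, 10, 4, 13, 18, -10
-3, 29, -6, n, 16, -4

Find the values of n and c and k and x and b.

n = 17, c = 8, k = 23, x = 3, b = 14

The known cells in column 5 total 35, leaving 49 − 35 = 14 for the blank.
The known cells in row 1 total 46, leaving 49 − 46 = 3 for the blank.
The known cells in column 6 total 26, leaving 49 − 26 = 23 for the blank.
The known cells in row 6 total 32, leaving 49 − 32 = 17 for the blank.
The known cells in row 2 total 41, leaving 49 − 41 = 8 for the blank.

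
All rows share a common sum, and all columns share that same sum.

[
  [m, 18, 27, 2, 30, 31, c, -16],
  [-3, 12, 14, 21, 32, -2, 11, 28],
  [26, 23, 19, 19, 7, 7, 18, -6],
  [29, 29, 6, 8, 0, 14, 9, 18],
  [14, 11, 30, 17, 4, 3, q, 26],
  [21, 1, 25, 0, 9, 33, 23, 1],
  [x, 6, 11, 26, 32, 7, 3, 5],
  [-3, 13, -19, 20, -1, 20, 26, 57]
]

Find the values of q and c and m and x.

Rows 2 and 3 both sum to 113, so that's the common total.
Row 5: 14 + 11 + 30 + 17 + 4 + 3 + 26 = 105, so its missing entry is 113 − 105 = 8.
Row 7: 6 + 11 + 26 + 32 + 7 + 3 + 5 = 90, so its missing entry is 113 − 90 = 23.
Column 1: -3 + 26 + 29 + 14 + 21 + 23 − 3 = 107, so its missing entry is 113 − 107 = 6.
Row 1: 6 + 18 + 27 + 2 + 30 + 31 − 16 = 98, so its missing entry is 113 − 98 = 15.

q = 8, c = 15, m = 6, x = 23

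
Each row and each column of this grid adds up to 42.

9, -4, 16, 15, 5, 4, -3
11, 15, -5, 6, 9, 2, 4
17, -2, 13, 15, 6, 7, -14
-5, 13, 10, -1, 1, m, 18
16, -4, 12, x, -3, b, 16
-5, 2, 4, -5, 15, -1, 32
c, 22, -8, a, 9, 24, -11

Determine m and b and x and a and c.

Column 1: 9 + 11 + 17 − 5 + 16 − 5 = 43, so its missing entry is 42 − 43 = -1.
Row 7: -1 + 22 − 8 + 9 + 24 − 11 = 35, so its missing entry is 42 − 35 = 7.
Column 4: 15 + 6 + 15 − 1 − 5 + 7 = 37, so its missing entry is 42 − 37 = 5.
Row 5: 16 − 4 + 12 + 5 − 3 + 16 = 42, so its missing entry is 42 − 42 = 0.
Row 4: -5 + 13 + 10 − 1 + 1 + 18 = 36, so its missing entry is 42 − 36 = 6.

m = 6, b = 0, x = 5, a = 7, c = -1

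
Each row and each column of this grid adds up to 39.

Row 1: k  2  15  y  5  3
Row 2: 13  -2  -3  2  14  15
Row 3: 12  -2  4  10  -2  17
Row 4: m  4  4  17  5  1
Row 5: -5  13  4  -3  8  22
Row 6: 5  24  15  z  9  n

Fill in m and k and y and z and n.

Column 6 has 3 + 15 + 17 + 1 + 22 = 58; the blank must be 39 − 58 = -19.
Row 4 has 4 + 4 + 17 + 5 + 1 = 31; the blank must be 39 − 31 = 8.
Column 1 has 13 + 12 + 8 − 5 + 5 = 33; the blank must be 39 − 33 = 6.
Row 1 has 6 + 2 + 15 + 5 + 3 = 31; the blank must be 39 − 31 = 8.
Row 6 has 5 + 24 + 15 + 9 − 19 = 34; the blank must be 39 − 34 = 5.

m = 8, k = 6, y = 8, z = 5, n = -19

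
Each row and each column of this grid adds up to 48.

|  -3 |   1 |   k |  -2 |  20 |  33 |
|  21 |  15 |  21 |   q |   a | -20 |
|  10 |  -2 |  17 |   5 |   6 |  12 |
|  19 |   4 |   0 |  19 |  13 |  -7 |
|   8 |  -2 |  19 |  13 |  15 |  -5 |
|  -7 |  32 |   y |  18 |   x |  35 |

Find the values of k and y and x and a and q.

Row 1: -3 + 1 − 2 + 20 + 33 = 49, so its missing entry is 48 − 49 = -1.
Column 4: -2 + 5 + 19 + 13 + 18 = 53, so its missing entry is 48 − 53 = -5.
Row 2: 21 + 15 + 21 − 5 − 20 = 32, so its missing entry is 48 − 32 = 16.
Column 5: 20 + 16 + 6 + 13 + 15 = 70, so its missing entry is 48 − 70 = -22.
Row 6: -7 + 32 + 18 − 22 + 35 = 56, so its missing entry is 48 − 56 = -8.

k = -1, y = -8, x = -22, a = 16, q = -5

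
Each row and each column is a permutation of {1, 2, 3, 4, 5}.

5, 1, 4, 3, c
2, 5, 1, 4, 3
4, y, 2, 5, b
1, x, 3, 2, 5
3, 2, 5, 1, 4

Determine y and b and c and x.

At (row 4, col 2): row 4 already has {1, 2, 3, 5}, so the value is 4.
At (row 1, col 5): row 1 already has {1, 3, 4, 5}, so the value is 2.
At (row 3, col 5): column 5 already has {2, 3, 4, 5}, so the value is 1.
Cell (3,2): row 3 already has {1, 2, 4, 5} → 3.

y = 3, b = 1, c = 2, x = 4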